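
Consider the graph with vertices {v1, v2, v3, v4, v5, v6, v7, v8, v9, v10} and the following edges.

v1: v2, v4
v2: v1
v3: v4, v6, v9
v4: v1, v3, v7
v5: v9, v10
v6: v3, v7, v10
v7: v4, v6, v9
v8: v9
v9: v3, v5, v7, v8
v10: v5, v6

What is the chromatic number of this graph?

3

The cycle v10-v6-v7-v9-v5-v10 has odd length 5, so it cannot be 2-colored; at least 3 colors are needed.
3 colors suffice: color 1 → {v2, v4, v6, v9}; color 2 → {v1, v3, v7, v8, v10}; color 3 → {v5}. Each edge has distinct colors on its endpoints.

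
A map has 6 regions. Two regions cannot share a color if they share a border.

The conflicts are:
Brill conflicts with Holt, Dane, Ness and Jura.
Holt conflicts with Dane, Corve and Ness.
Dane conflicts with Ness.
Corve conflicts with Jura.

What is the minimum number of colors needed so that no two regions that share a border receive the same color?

4

Brill, Holt, Dane, Ness all conflict with each other, so at least 4 colors are needed.
4 colors suffice: color 1 → {Brill, Corve}; color 2 → {Holt, Jura}; color 3 → {Ness}; color 4 → {Dane}. No two conflicting regions share a color.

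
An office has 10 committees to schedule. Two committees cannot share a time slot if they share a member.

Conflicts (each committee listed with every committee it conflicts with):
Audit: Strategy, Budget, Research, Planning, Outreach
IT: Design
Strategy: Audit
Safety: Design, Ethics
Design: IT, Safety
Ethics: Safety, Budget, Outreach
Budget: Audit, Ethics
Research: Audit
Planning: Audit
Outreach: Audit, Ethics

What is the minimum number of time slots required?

2

IT and Design conflict, so at least 2 time slots are needed.
2 time slots suffice: time slot 1 → {Audit, Design, Ethics}; time slot 2 → {IT, Strategy, Safety, Budget, Research, Planning, Outreach}. No two conflicting committees share a time slot.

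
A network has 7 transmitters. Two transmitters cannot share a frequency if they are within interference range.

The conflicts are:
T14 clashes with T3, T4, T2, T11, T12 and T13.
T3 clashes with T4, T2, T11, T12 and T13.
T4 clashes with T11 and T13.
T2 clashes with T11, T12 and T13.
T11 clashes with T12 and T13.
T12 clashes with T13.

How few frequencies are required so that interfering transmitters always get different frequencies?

T14, T3, T2, T11, T12, T13 all conflict with each other, so at least 6 frequencies are needed.
Using 6 frequencies: T14=2, T3=1, T4=5, T2=6, T11=3, T12=5, T13=4. No two conflicting transmitters share a frequency.

6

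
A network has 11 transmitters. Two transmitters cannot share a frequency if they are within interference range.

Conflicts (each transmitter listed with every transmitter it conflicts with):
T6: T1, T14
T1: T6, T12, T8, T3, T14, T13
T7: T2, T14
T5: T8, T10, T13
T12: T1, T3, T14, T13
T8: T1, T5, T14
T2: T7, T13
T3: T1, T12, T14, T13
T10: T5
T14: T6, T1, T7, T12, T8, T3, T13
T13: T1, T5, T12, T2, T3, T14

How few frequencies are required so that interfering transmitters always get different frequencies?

T1, T12, T3, T14, T13 all conflict with each other, so at least 5 frequencies are needed.
5 frequencies suffice: T6=2, T1=3, T7=2, T5=1, T12=5, T8=2, T2=1, T3=4, T10=2, T14=1, T13=2. No two conflicting transmitters share a frequency.

5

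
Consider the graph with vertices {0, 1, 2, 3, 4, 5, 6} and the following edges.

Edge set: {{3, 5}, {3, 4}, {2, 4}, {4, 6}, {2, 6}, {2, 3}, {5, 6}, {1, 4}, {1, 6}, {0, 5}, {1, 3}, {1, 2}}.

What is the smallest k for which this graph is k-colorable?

4

1, 2, 4, 6 are pairwise adjacent (a clique of size 4), so at least 4 colors are needed.
4 colors suffice: color a → {4, 5}; color b → {0, 1}; color c → {3, 6}; color d → {2}. Every edge joins two different colors.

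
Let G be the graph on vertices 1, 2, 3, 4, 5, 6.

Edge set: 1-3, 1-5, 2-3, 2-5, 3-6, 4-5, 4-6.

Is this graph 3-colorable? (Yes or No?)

Yes

The chromatic number is 3. The cycle 5-4-6-3-1-5 has odd length 5, so it cannot be 2-colored; at least 3 colors are needed.
A valid assignment using 3 colors: 1=b, 2=b, 3=a, 4=c, 5=a, 6=b.
That is already a proper 3-coloring.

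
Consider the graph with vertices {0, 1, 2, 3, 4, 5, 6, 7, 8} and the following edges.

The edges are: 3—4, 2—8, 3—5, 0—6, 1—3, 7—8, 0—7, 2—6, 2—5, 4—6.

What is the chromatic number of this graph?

3

The cycle 8-7-0-6-2-8 has odd length 5, so it cannot be 2-colored; at least 3 colors are needed.
3 colors suffice: color a → {3, 6, 8}; color b → {0, 1, 2, 4}; color c → {5, 7}. No two adjacent vertices share a color.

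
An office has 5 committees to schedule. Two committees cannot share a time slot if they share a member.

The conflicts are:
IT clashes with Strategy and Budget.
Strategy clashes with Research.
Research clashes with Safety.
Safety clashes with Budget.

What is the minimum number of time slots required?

3

The cycle Research-Strategy-IT-Budget-Safety-Research has odd length 5, so it cannot be 2-colored; at least 3 time slots are needed.
3 time slots suffice: time slot 1 → {IT, Safety}; time slot 2 → {Strategy, Budget}; time slot 3 → {Research}. Each listed conflict is separated.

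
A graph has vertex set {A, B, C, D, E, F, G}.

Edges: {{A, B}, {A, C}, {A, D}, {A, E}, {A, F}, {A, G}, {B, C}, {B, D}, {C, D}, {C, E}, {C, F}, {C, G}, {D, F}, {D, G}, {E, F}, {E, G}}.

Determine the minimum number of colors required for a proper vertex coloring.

A, B, C, D are pairwise adjacent (a clique of size 4), so at least 4 colors are needed.
4 colors suffice: A=2, B=4, C=1, D=3, E=3, F=4, G=4. Each edge has distinct colors on its endpoints.

4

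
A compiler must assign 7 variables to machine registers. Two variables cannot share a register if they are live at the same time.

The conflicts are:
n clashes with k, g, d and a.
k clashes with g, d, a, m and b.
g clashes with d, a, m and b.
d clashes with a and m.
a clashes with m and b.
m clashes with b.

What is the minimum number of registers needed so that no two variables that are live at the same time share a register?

k, g, a, m, b all conflict with each other, so at least 5 registers are needed.
Using 5 registers: n=4, k=3, g=2, d=5, a=1, m=4, b=5. Each listed conflict is separated.

5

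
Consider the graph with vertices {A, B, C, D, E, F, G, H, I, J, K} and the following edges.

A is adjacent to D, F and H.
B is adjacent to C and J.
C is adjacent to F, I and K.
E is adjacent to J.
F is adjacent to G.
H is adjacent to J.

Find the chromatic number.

C and K are adjacent, so at least 2 colors are needed.
2 colors suffice: color red → {A, C, G, J}; color blue → {B, D, E, F, H, I, K}. Each edge has distinct colors on its endpoints.

2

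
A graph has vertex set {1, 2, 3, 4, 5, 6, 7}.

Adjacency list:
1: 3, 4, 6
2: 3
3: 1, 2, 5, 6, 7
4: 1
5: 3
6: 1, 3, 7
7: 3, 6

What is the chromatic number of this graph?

3

3, 6, 7 form a triangle, so at least 3 colors are needed.
A valid assignment using 3 colors: 1=b, 2=b, 3=a, 4=a, 5=b, 6=c, 7=b. Every edge joins two different colors.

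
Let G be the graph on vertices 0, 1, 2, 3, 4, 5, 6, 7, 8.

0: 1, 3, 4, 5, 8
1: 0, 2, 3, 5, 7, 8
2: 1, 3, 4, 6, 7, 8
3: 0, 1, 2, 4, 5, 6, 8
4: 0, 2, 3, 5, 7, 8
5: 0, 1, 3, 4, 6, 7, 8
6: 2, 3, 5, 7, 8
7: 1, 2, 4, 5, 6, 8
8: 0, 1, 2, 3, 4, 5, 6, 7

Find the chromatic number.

5

0, 1, 3, 5, 8 are pairwise adjacent (a clique of size 5), so at least 5 colors are needed.
5 colors suffice: color a → {8}; color b → {2, 5}; color c → {3, 7}; color d → {1, 4, 6}; color e → {0}. No two adjacent vertices share a color.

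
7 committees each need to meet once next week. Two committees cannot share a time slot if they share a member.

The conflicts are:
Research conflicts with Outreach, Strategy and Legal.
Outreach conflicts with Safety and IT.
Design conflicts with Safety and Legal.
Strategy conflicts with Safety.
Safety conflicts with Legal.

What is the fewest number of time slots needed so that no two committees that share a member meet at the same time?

3

Design, Safety, Legal all conflict with each other, so at least 3 time slots are needed.
3 time slots suffice: time slot 1 → {Research, Safety, IT}; time slot 2 → {Outreach, Strategy, Legal}; time slot 3 → {Design}. Each listed conflict is separated.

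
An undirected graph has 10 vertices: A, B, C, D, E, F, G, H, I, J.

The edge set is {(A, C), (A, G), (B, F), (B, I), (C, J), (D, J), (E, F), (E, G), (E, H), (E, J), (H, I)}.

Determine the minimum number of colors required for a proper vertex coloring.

The cycle E-H-I-B-F-E has odd length 5, so it cannot be 2-colored; at least 3 colors are needed.
3 colors suffice: color 1 → {A, D, E, I}; color 2 → {F, G, H, J}; color 3 → {B, C}. Each edge has distinct colors on its endpoints.

3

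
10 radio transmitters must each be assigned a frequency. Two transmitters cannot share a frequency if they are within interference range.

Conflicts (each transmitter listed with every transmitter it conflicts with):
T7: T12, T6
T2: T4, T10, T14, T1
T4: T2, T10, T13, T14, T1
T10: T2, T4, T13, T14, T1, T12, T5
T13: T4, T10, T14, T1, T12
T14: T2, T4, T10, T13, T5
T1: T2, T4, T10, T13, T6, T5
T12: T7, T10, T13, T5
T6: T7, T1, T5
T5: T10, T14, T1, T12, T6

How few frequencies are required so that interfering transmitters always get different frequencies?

4

T2, T4, T10, T14 pairwise conflict, so at least 4 frequencies are needed.
4 frequencies suffice: frequency 1 → {T10, T6}; frequency 2 → {T14, T1, T12}; frequency 3 → {T7, T4, T5}; frequency 4 → {T2, T13}. Every pair that conflicts lands in different frequencies.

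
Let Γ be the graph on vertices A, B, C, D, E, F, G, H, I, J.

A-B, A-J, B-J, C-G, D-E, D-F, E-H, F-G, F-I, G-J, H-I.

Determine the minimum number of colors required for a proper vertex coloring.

A, B, J form a triangle, so at least 3 colors are needed.
One proper 3-coloring: A=3, B=1, C=2, D=3, E=1, F=2, G=1, H=2, I=1, J=2. Every edge joins two different colors.

3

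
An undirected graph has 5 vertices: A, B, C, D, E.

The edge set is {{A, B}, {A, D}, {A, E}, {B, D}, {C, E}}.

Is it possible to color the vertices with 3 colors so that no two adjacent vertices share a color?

Yes

The chromatic number is 3. A, B, D form a triangle, so at least 3 colors are needed.
One proper 3-coloring: A=1, B=3, C=1, D=2, E=2.
That is already a proper 3-coloring.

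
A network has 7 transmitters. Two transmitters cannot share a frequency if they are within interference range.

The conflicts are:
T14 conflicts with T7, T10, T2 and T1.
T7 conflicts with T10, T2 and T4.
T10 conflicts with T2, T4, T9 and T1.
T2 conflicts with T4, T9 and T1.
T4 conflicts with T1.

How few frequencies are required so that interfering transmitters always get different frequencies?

4

T10, T2, T4, T1 all conflict with each other, so at least 4 frequencies are needed.
4 frequencies suffice: frequency 1 → {T10}; frequency 2 → {T2}; frequency 3 → {T7, T9, T1}; frequency 4 → {T14, T4}. Every pair that conflicts lands in different frequencies.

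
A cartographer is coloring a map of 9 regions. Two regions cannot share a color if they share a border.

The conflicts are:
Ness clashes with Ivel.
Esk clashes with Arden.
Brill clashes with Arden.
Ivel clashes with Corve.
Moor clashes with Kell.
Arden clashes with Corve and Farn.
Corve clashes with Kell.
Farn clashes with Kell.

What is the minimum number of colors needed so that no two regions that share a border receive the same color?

Moor and Kell conflict, so at least 2 colors are needed.
2 colors suffice: color 1 → {Ivel, Arden, Kell}; color 2 → {Ness, Esk, Brill, Moor, Corve, Farn}. Each listed conflict is separated.

2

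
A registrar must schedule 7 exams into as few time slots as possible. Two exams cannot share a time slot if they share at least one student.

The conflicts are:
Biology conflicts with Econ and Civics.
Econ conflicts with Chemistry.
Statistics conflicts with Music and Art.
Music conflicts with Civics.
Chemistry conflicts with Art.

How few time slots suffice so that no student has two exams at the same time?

The cycle Art-Chemistry-Econ-Biology-Civics-Music-Statistics-Art has odd length 7, so it cannot be 2-colored; at least 3 time slots are needed.
3 time slots suffice: Biology=1, Econ=2, Statistics=1, Music=2, Civics=3, Chemistry=1, Art=2. Each listed conflict is separated.

3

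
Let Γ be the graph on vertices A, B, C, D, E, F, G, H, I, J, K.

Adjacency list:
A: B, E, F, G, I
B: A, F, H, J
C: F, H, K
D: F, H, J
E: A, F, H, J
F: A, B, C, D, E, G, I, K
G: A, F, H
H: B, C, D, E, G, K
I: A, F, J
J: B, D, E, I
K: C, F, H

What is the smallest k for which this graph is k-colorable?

A, B, F are mutually adjacent, so at least 3 colors are needed.
3 colors suffice: A=2, B=3, C=2, D=2, E=3, F=1, G=3, H=1, I=3, J=1, K=3. No two adjacent vertices share a color.

3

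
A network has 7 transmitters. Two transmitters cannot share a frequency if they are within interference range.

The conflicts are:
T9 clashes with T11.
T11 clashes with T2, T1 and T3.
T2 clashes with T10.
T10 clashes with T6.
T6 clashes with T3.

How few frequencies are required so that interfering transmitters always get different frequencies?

The cycle T3-T6-T10-T2-T11-T3 has odd length 5, so it cannot be 2-colored; at least 3 frequencies are needed.
3 frequencies suffice: frequency 1 → {T11, T10}; frequency 2 → {T9, T2, T6, T1}; frequency 3 → {T3}. No two conflicting transmitters share a frequency.

3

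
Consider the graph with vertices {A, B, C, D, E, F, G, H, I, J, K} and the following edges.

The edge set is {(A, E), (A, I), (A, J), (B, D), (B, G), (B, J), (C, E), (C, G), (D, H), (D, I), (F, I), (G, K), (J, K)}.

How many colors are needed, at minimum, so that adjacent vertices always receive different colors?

The cycle I-D-B-J-A-I has odd length 5, so it cannot be 2-colored; at least 3 colors are needed.
3 colors suffice: color red → {B, E, H, I, K}; color blue → {D, F, G, J}; color green → {A, C}. Each edge has distinct colors on its endpoints.

3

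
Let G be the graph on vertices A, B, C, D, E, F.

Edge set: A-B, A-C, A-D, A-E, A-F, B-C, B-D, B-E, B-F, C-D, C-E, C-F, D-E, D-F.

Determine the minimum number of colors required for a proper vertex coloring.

A, B, C, D, E form a clique, so at least 5 colors are needed.
5 colors suffice: color 1 → {D}; color 2 → {C}; color 3 → {B}; color 4 → {A}; color 5 → {E, F}. Every edge joins two different colors.

5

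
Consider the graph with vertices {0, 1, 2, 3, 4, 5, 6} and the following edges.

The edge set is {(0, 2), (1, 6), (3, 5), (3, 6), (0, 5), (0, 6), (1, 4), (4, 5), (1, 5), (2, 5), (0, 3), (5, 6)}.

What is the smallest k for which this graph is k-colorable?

4

0, 3, 5, 6 are pairwise adjacent (a clique of size 4), so at least 4 colors are needed.
One proper 4-coloring: 0=b, 1=b, 2=c, 3=d, 4=c, 5=a, 6=c. Every edge joins two different colors.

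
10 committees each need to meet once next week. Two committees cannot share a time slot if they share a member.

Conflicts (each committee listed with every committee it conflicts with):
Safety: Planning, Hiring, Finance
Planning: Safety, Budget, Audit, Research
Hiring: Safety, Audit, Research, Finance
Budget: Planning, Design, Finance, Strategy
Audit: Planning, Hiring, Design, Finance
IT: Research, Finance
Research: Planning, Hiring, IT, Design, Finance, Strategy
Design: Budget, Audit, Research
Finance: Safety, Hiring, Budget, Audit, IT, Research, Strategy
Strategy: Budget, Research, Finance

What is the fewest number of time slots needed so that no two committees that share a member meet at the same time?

3

Safety, Hiring, Finance pairwise conflict, so at least 3 time slots are needed.
Using 3 time slots: Safety=2, Planning=1, Hiring=3, Budget=2, Audit=2, IT=3, Research=2, Design=1, Finance=1, Strategy=3. Every pair that conflicts lands in different time slots.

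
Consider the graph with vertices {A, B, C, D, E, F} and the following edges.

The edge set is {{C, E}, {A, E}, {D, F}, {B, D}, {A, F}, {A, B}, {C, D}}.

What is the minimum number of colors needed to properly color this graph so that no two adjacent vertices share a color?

The cycle A-F-D-C-E-A has odd length 5, so it cannot be 2-colored; at least 3 colors are needed.
3 colors suffice: A=1, B=2, C=3, D=1, E=2, F=2. Every edge joins two different colors.

3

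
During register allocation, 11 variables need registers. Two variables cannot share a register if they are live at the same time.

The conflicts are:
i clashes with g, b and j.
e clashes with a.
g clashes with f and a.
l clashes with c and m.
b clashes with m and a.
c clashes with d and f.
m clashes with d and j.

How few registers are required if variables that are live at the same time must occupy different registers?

The cycle c-l-m-j-i-g-f-c has odd length 7, so it cannot be 2-colored; at least 3 registers are needed.
3 registers suffice: i=1, e=2, g=2, l=2, b=2, c=1, m=1, d=2, f=3, a=1, j=2. Each listed conflict is separated.

3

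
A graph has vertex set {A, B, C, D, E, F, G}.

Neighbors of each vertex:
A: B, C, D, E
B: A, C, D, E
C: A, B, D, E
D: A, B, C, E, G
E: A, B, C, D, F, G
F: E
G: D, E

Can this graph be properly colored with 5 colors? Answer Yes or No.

The chromatic number is 5. A, B, C, D, E are mutually adjacent (a clique of size 5), so at least 5 colors are needed.
5 colors suffice: color 1 → {E}; color 2 → {D, F}; color 3 → {C, G}; color 4 → {B}; color 5 → {A}.
That is already a proper 5-coloring.

Yes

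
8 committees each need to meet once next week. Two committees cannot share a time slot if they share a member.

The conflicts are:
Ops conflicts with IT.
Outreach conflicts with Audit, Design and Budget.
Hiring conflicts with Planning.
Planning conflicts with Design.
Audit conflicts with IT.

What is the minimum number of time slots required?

2

Outreach and Audit conflict, so at least 2 time slots are needed.
Using 2 time slots: Ops=2, Outreach=1, Hiring=2, Planning=1, Audit=2, IT=1, Design=2, Budget=2. Each listed conflict is separated.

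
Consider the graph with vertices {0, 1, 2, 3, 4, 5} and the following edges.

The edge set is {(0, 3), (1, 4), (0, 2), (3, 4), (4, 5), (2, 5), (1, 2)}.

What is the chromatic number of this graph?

3

The cycle 1-4-3-0-2-1 has odd length 5, so it cannot be 2-colored; at least 3 colors are needed.
3 colors suffice: color red → {2, 4}; color blue → {1, 3, 5}; color green → {0}. Every edge joins two different colors.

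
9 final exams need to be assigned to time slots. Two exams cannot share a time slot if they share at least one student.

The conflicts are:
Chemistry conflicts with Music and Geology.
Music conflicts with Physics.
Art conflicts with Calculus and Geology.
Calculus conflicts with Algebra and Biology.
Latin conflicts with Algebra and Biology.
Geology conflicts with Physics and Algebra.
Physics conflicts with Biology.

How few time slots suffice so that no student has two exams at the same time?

The cycle Biology-Calculus-Art-Geology-Physics-Biology has odd length 5, so it cannot be 2-colored; at least 3 time slots are needed.
3 time slots suffice: time slot 1 → {Music, Calculus, Latin, Geology}; time slot 2 → {Chemistry, Art, Physics, Algebra}; time slot 3 → {Biology}. Each listed conflict is separated.

3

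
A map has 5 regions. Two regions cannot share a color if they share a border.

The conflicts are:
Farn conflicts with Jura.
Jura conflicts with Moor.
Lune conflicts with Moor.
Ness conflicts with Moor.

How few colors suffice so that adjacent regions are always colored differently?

Lune and Moor conflict, so at least 2 colors are needed.
2 colors suffice: color 1 → {Farn, Moor}; color 2 → {Jura, Lune, Ness}. Each listed conflict is separated.

2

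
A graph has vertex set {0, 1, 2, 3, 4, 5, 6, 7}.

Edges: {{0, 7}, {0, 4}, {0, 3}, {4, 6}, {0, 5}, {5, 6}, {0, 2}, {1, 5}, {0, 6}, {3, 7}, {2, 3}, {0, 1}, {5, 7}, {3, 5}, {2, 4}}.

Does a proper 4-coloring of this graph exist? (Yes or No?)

Yes

The chromatic number is 4. 0, 3, 5, 7 form a clique, so at least 4 colors are needed.
4 colors suffice: color a → {0}; color b → {2, 5}; color c → {1, 3, 6}; color d → {4, 7}.
That is already a proper 4-coloring.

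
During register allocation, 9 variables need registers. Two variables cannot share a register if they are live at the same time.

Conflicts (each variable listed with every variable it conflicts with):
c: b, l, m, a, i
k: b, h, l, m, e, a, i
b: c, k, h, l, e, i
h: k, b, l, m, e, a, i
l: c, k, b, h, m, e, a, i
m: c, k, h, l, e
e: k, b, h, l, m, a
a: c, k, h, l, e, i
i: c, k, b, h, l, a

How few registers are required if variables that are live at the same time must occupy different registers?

5

k, b, h, l, i all conflict with each other, so at least 5 registers are needed.
5 registers suffice: register 1 → {l}; register 2 → {c, h}; register 3 → {k}; register 4 → {e, i}; register 5 → {b, m, a}. Each listed conflict is separated.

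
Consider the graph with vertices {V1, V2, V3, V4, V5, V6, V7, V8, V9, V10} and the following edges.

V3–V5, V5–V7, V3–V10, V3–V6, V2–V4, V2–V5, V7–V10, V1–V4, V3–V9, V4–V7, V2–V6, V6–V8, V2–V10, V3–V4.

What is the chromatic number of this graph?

V3 and V5 are adjacent, so at least 2 colors are needed.
2 colors suffice: color 1 → {V1, V2, V3, V7, V8}; color 2 → {V4, V5, V6, V9, V10}. Every edge joins two different colors.

2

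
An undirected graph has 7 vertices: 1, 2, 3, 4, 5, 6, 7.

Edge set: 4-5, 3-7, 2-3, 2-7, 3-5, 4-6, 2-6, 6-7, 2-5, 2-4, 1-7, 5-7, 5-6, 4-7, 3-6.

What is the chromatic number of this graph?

5

2, 3, 5, 6, 7 are pairwise adjacent (a clique of size 5), so at least 5 colors are needed.
One proper 5-coloring: 1=b, 2=b, 3=e, 4=e, 5=c, 6=d, 7=a. No two adjacent vertices share a color.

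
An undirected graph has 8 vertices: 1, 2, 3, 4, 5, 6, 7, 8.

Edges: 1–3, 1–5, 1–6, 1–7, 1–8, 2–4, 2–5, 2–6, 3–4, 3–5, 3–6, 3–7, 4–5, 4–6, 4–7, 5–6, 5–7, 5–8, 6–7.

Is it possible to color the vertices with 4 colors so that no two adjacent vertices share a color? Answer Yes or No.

3, 4, 5, 6, 7 are pairwise adjacent (a clique of size 5), so at least 5 colors are needed.
So 4 colors are not enough.

No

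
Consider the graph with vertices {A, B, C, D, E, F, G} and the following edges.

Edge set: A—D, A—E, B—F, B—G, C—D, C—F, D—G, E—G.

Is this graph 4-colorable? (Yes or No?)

The chromatic number is 3. The cycle F-C-D-G-B-F has odd length 5, so it cannot be 2-colored; at least 3 colors are needed.
A valid assignment using 3 colors: A=blue, B=green, C=blue, D=red, E=red, F=red, G=blue.
Since 4 ≥ 3, a proper 4-coloring certainly exists.

Yes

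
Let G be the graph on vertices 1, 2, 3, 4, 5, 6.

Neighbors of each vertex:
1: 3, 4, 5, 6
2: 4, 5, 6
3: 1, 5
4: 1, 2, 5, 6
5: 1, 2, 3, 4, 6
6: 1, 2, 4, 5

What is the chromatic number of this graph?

1, 4, 5, 6 form a clique, so at least 4 colors are needed.
One proper 4-coloring: 1=blue, 2=blue, 3=green, 4=green, 5=red, 6=yellow. No two adjacent vertices share a color.

4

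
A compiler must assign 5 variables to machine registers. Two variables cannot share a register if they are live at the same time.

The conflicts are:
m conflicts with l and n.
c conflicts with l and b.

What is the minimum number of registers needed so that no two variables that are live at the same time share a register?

2

m and n conflict, so at least 2 registers are needed.
Using 2 registers: m=1, c=1, l=2, b=2, n=2. No two conflicting variables share a register.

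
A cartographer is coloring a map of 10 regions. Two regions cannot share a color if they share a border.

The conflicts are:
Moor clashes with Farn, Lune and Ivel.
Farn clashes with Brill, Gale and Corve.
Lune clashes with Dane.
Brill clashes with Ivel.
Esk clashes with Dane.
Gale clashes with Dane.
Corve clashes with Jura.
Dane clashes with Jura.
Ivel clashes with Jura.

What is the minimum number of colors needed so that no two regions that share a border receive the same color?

The cycle Corve-Farn-Gale-Dane-Jura-Corve has odd length 5, so it cannot be 2-colored; at least 3 colors are needed.
3 colors suffice: color 1 → {Farn, Dane, Ivel}; color 2 → {Moor, Brill, Esk, Gale, Jura}; color 3 → {Lune, Corve}. Every pair that conflicts lands in different colors.

3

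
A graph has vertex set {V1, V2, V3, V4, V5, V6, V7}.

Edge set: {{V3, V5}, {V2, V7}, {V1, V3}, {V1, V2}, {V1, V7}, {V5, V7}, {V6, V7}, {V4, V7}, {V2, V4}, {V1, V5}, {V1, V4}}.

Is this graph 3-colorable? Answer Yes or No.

No

V1, V2, V4, V7 are pairwise adjacent (a clique of size 4), so at least 4 colors are needed.
So 3 colors are not enough.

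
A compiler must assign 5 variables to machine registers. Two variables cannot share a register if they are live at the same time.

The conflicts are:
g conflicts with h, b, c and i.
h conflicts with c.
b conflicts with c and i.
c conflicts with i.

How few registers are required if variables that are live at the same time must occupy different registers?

4

g, b, c, i are mutually in conflict, so at least 4 registers are needed.
4 registers suffice: register 1 → {g}; register 2 → {c}; register 3 → {h, i}; register 4 → {b}. Each listed conflict is separated.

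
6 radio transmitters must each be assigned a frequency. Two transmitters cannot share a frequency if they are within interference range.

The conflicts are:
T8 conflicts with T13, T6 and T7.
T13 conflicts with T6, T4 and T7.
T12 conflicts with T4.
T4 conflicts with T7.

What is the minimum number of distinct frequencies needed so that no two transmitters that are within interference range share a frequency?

3

T13, T4, T7 pairwise conflict, so at least 3 frequencies are needed.
3 frequencies suffice: frequency 1 → {T13, T12}; frequency 2 → {T6, T7}; frequency 3 → {T8, T4}. Every pair that conflicts lands in different frequencies.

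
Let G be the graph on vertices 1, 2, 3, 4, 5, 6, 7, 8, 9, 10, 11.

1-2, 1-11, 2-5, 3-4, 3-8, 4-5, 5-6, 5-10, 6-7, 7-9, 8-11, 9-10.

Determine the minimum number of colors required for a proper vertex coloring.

3

The cycle 7-6-5-10-9-7 has odd length 5, so it cannot be 2-colored; at least 3 colors are needed.
3 colors suffice: color red → {1, 3, 5, 7}; color blue → {2, 4, 6, 10, 11}; color green → {8, 9}. Each edge has distinct colors on its endpoints.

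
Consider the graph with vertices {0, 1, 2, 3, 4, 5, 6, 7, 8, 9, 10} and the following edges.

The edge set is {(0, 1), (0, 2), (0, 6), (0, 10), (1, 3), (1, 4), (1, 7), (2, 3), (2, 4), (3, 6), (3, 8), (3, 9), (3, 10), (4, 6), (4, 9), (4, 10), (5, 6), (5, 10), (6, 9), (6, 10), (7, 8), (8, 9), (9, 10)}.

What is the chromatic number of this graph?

4

3, 6, 9, 10 are pairwise adjacent (a clique of size 4), so at least 4 colors are needed.
4 colors suffice: color red → {1, 2, 6, 8}; color blue → {0, 3, 4, 5, 7}; color green → {10}; color yellow → {9}. Each edge has distinct colors on its endpoints.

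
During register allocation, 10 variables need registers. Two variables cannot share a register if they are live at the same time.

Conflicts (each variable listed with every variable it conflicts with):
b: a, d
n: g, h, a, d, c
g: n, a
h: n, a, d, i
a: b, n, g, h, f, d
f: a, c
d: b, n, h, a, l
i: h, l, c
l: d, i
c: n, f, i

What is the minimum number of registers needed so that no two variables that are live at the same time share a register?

4

n, h, a, d all conflict with each other, so at least 4 registers are needed.
4 registers suffice: b=2, n=2, g=3, h=4, a=1, f=2, d=3, i=1, l=2, c=3. No two conflicting variables share a register.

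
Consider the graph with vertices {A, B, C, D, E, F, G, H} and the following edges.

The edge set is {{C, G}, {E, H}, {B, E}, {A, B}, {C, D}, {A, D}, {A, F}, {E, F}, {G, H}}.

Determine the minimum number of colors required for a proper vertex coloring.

3

The cycle C-G-H-E-B-A-D-C has odd length 7, so it cannot be 2-colored; at least 3 colors are needed.
3 colors suffice: color 1 → {A, C, E}; color 2 → {B, D, F, H}; color 3 → {G}. Each edge has distinct colors on its endpoints.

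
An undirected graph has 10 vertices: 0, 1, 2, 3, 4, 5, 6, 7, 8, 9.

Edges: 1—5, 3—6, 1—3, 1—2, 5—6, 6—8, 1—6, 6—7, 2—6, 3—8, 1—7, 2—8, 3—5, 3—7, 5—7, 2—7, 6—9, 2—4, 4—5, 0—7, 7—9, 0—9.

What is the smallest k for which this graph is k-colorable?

1, 3, 5, 6, 7 form a clique, so at least 5 colors are needed.
5 colors suffice: color red → {0, 4, 6}; color blue → {7, 8}; color green → {2, 5, 9}; color yellow → {1}; color purple → {3}. Each edge has distinct colors on its endpoints.

5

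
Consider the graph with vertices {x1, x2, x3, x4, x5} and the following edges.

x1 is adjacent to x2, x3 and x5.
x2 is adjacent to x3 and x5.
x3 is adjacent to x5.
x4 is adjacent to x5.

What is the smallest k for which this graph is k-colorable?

4

x1, x2, x3, x5 form a clique, so at least 4 colors are needed.
4 colors suffice: color 1 → {x5}; color 2 → {x2, x4}; color 3 → {x3}; color 4 → {x1}. No two adjacent vertices share a color.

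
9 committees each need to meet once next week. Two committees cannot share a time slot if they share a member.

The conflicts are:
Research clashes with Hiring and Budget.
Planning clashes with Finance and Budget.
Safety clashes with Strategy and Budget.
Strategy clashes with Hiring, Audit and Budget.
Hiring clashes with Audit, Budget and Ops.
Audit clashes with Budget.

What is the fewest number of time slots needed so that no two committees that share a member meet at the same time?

4

Strategy, Hiring, Audit, Budget all conflict with each other, so at least 4 time slots are needed.
4 time slots suffice: Research=3, Planning=2, Safety=2, Strategy=3, Finance=1, Hiring=2, Audit=4, Budget=1, Ops=1. Each listed conflict is separated.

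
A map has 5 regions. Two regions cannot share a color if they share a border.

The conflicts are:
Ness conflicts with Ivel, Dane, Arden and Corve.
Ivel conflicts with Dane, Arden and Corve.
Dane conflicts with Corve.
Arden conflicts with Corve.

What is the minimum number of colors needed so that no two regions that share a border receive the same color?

Ness, Ivel, Arden, Corve are mutually in conflict, so at least 4 colors are needed.
4 colors suffice: Ness=3, Ivel=2, Dane=4, Arden=4, Corve=1. Every pair that conflicts lands in different colors.

4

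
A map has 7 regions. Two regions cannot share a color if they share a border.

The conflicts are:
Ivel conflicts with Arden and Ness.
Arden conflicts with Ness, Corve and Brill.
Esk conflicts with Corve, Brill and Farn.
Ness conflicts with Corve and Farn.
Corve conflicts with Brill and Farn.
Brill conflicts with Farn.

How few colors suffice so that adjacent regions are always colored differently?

4

Esk, Corve, Brill, Farn are mutually in conflict, so at least 4 colors are needed.
4 colors suffice: color 1 → {Ivel, Corve}; color 2 → {Ness, Brill}; color 3 → {Arden, Farn}; color 4 → {Esk}. No two conflicting regions share a color.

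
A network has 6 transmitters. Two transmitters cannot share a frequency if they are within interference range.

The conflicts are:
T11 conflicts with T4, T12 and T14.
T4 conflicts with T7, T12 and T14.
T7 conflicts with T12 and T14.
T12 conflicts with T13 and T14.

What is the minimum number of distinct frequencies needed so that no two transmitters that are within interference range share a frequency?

T11, T4, T12, T14 pairwise conflict, so at least 4 frequencies are needed.
A valid assignment using 4 frequencies: T11=4, T4=2, T7=4, T12=1, T13=2, T14=3. Every pair that conflicts lands in different frequencies.

4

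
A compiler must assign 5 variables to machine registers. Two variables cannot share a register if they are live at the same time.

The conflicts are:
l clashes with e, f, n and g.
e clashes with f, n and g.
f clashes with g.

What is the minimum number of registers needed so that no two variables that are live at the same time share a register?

4

l, e, f, g are mutually in conflict, so at least 4 registers are needed.
4 registers suffice: l=2, e=1, f=4, n=3, g=3. Each listed conflict is separated.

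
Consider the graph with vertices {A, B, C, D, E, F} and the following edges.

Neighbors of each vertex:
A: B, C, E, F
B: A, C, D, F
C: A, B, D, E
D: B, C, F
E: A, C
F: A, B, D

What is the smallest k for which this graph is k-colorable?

3

B, C, D are pairwise adjacent, so at least 3 colors are needed.
3 colors suffice: A=2, B=3, C=1, D=2, E=3, F=1. No two adjacent vertices share a color.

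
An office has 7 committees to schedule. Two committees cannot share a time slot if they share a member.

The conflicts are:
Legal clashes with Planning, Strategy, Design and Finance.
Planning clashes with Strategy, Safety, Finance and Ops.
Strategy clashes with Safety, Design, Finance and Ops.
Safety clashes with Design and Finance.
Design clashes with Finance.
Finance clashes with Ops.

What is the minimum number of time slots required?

4

Planning, Strategy, Finance, Ops pairwise conflict, so at least 4 time slots are needed.
4 time slots suffice: Legal=4, Planning=3, Strategy=1, Safety=4, Design=3, Finance=2, Ops=4. No two conflicting committees share a time slot.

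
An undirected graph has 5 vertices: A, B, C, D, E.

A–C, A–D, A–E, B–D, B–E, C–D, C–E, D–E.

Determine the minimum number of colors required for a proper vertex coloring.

4

A, C, D, E are pairwise adjacent (a clique of size 4), so at least 4 colors are needed.
4 colors suffice: color 1 → {D}; color 2 → {E}; color 3 → {A, B}; color 4 → {C}. No two adjacent vertices share a color.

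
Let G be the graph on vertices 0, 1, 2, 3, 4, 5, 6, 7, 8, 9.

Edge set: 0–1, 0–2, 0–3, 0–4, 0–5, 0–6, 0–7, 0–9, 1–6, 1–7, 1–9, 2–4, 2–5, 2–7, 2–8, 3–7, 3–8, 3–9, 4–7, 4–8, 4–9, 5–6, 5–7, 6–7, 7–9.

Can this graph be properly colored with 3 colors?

0, 1, 7, 9 form a clique, so at least 4 colors are needed.
So 3 colors are not enough.

No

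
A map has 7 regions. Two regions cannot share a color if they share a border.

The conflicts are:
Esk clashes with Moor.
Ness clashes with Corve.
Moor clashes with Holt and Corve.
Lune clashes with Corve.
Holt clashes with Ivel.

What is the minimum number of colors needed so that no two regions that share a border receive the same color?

2

Esk and Moor conflict, so at least 2 colors are needed.
A valid assignment using 2 colors: Esk=2, Ness=1, Moor=1, Lune=1, Holt=2, Corve=2, Ivel=1. Every pair that conflicts lands in different colors.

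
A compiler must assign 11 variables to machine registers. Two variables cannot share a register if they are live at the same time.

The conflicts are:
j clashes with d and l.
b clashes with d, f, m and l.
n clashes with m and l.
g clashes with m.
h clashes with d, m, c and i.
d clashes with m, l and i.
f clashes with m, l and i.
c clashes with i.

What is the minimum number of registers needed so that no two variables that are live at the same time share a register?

h, c, i are mutually in conflict, so at least 3 registers are needed.
3 registers suffice: register 1 → {m, l, i}; register 2 → {n, g, d, f, c}; register 3 → {j, b, h}. Each listed conflict is separated.

3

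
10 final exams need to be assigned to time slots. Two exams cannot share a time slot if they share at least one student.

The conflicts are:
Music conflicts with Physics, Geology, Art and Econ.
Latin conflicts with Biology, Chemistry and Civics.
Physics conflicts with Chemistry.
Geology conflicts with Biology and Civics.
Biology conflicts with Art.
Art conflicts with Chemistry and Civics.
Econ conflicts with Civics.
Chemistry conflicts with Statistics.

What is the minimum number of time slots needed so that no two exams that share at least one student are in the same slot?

2

Latin and Biology conflict, so at least 2 time slots are needed.
2 time slots suffice: time slot 1 → {Music, Biology, Chemistry, Civics}; time slot 2 → {Latin, Physics, Geology, Art, Econ, Statistics}. Every pair that conflicts lands in different time slots.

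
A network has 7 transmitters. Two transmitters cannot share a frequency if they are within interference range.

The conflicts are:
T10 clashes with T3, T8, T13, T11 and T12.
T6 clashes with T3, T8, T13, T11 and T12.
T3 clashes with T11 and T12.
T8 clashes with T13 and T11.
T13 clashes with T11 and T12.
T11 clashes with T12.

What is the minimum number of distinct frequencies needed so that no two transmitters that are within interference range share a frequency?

T10, T3, T11, T12 all conflict with each other, so at least 4 frequencies are needed.
4 frequencies suffice: T10=4, T6=4, T3=2, T8=3, T13=2, T11=1, T12=3. Each listed conflict is separated.

4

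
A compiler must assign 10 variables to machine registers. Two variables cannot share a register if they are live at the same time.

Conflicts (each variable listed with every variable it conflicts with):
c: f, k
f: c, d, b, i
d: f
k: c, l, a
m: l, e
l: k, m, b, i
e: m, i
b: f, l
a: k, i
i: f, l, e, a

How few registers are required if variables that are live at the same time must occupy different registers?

The cycle l-i-f-c-k-l has odd length 5, so it cannot be 2-colored; at least 3 registers are needed.
3 registers suffice: register 1 → {d, k, m, b, i}; register 2 → {f, l, e, a}; register 3 → {c}. No two conflicting variables share a register.

3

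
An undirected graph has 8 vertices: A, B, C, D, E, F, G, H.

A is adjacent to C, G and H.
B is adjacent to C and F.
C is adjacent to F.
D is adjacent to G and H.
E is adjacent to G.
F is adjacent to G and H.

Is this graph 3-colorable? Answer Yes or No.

The chromatic number is 3. B, C, F form a triangle, so at least 3 colors are needed.
A valid assignment using 3 colors: A=1, B=3, C=2, D=1, E=1, F=1, G=2, H=2.
That is already a proper 3-coloring.

Yes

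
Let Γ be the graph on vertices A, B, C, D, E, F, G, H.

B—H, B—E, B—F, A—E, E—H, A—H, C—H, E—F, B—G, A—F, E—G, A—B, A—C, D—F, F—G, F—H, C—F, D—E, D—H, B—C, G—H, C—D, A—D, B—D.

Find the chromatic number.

6

A, B, D, E, F, H are pairwise adjacent (a clique of size 6), so at least 6 colors are needed.
6 colors suffice: color 1 → {F}; color 2 → {B}; color 3 → {H}; color 4 → {D, G}; color 5 → {C, E}; color 6 → {A}. Every edge joins two different colors.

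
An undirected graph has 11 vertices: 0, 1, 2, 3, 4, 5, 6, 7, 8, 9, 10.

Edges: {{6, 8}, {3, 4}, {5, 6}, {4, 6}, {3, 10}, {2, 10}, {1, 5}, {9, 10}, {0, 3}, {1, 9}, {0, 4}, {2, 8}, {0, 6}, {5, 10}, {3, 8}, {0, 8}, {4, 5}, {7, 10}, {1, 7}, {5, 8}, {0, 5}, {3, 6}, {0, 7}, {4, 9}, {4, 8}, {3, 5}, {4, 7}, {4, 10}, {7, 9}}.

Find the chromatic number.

0, 3, 4, 5, 6, 8 are pairwise adjacent (a clique of size 6), so at least 6 colors are needed.
One proper 6-coloring: 0=green, 1=red, 2=red, 3=yellow, 4=red, 5=blue, 6=orange, 7=blue, 8=purple, 9=yellow, 10=green. No two adjacent vertices share a color.

6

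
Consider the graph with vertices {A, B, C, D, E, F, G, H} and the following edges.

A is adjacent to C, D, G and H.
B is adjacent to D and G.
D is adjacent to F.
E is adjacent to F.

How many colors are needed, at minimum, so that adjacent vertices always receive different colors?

D and F are adjacent, so at least 2 colors are needed.
2 colors suffice: color red → {A, B, F}; color blue → {C, D, E, G, H}. Each edge has distinct colors on its endpoints.

2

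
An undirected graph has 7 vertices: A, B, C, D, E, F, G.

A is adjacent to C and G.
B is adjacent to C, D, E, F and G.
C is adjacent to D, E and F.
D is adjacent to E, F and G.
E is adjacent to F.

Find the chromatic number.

5

B, C, D, E, F form a clique, so at least 5 colors are needed.
5 colors suffice: color red → {A, B}; color blue → {C, G}; color green → {D}; color yellow → {F}; color purple → {E}. No two adjacent vertices share a color.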